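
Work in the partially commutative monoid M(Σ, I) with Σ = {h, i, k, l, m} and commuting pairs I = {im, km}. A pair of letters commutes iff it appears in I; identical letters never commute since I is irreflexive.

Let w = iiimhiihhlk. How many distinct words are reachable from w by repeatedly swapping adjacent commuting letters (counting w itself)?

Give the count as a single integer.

#0=i has no predecessor
#1=i depends on [0:i]
#2=i depends on [1:i]
#3=m has no predecessor
#4=h depends on [2:i, 3:m]
#5=i depends on [4:h]
#6=i depends on [5:i]
#7=h depends on [6:i]
#8=h depends on [7:h]
#9=l depends on [8:h]
#10=k depends on [9:l]
sources: [0:i, 3:m]
N(rest) = Σ N(rest − s) over sources s of rest; N(one piece) = 1:
  size 1 → [10]=1
  size 2 → [9,10]=1
  size 3 → [8,9,10]=1
  size 4 → [7,8,9,10]=1
  size 5 → [6,7,8,9,10]=1
  size 6 → [5,6,7,8,9,10]=1
  size 7 → [4,5,6,7,8,9,10]=1
  size 8 → [2,4,5,6,7,8,9,10]=1  [3,4,5,6,7,8,9,10]=1
  size 9 → [1,2,4,5,6,7,8,9,10]=1  [2,3,4,5,6,7,8,9,10]=2
  first=0(i) contributes 3
  first=3(m) contributes 1
|[w]| = 4

4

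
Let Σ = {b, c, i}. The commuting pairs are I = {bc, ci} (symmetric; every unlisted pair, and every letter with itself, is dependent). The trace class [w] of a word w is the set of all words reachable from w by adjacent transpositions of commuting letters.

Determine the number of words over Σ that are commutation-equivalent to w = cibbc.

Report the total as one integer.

10

drop 0:c onto floor
drop 1:i onto floor
drop 2:b onto {1:i}
drop 3:b onto {2:b}
drop 4:c onto {0:c}
ground layer = {0:c, 1:i}
drop-orders for the pieces not yet dropped (sum over which currently-grounded one goes next):
  1 to go: {3} 1  {4} 1
  2 to go: {0,4} 1  {2,3} 1  {3,4} 2
  3 to go: {0,3,4} 3  {1,2,3} 1  {2,3,4} 3
  if 0:c drops first: 4 orders
  if 1:i drops first: 6 orders
heap linearizations: 10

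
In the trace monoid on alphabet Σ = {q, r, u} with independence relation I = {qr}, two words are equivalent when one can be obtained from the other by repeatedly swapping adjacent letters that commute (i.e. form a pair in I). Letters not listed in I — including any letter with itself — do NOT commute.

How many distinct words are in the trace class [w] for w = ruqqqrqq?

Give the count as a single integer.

6

piece 0:r — minimal
piece 1:u rests on {0:r}
piece 2:q rests on {1:u}
piece 3:q rests on {2:q}
piece 4:q rests on {3:q}
piece 5:r rests on {1:u}
piece 6:q rests on {4:q}
piece 7:q rests on {6:q}
minimal pieces: {0:r}
ways to finish when only these pieces remain (= sum over removing one remaining piece with nothing left below it):
  1 left: {5}→1  {7}→1
  2 left: {5,7}→2  {6,7}→1
  3 left: {4,6,7}→1  {5,6,7}→3
  4 left: {3,4,6,7}→1  {4,5,6,7}→4
  5 left: {2,3,4,6,7}→1  {3,4,5,6,7}→5
  6 left: {2,3,4,5,6,7}→6
  placing 0:r first → 6 extensions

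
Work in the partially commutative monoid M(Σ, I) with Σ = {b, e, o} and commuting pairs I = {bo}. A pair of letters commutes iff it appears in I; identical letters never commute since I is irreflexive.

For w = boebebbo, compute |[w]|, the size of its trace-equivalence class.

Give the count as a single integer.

0(b) covers ∅
1(o) covers ∅
2(e) covers 0:b, 1:o
3(b) covers 2:e
4(e) covers 3:b
5(b) covers 4:e
6(b) covers 5:b
7(o) covers 4:e
floor of heap: 0:b, 1:o
completions by unplaced set U, small U first (add the entries for U minus each lowest piece of U):
  |U|=1: {6}:1  {7}:1
  |U|=2: {5,6}:1  {6,7}:2
  |U|=3: {5,6,7}:3
  |U|=4: {4,5,6,7}:3
  |U|=5: {3,4,5,6,7}:3
  |U|=6: {2,3,4,5,6,7}:3
  start at 0(b): 3
  start at 1(o): 3
sum over floor = 6

6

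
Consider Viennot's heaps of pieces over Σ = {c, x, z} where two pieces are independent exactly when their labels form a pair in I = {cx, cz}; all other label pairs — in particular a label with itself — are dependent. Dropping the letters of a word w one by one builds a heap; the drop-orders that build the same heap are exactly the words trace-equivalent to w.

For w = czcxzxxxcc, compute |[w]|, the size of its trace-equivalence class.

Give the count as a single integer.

drop 0:c onto floor
drop 1:z onto floor
drop 2:c onto {0:c}
drop 3:x onto {1:z}
drop 4:z onto {3:x}
drop 5:x onto {4:z}
drop 6:x onto {5:x}
drop 7:x onto {6:x}
drop 8:c onto {2:c}
drop 9:c onto {8:c}
ground layer = {0:c, 1:z}
drop-orders for the pieces not yet dropped (sum over which currently-grounded one goes next):
  1 to go: {7} 1  {9} 1
  2 to go: {6,7} 1  {7,9} 2  {8,9} 1
  3 to go: {2,8,9} 1  {5,6,7} 1  {6,7,9} 3  {7,8,9} 3
  4 to go: {0,2,8,9} 1  {2,7,8,9} 4  {4,5,6,7} 1  {5,6,7,9} 4  {6,7,8,9} 6
  5 to go: {0,2,7,8,9} 5  {2,6,7,8,9} 10  {3,4,5,6,7} 1  {4,5,6,7,9} 5  {5,6,7,8,9} 10
  6 to go: {0,2,6,7,8,9} 15  {1,3,4,5,6,7} 1  {2,5,6,7,8,9} 20  {3,4,5,6,7,9} 6  {4,5,6,7,8,9} 15
  7 to go: {0,2,5,6,7,8,9} 35  {1,3,4,5,6,7,9} 7  {2,4,5,6,7,8,9} 35  {3,4,5,6,7,8,9} 21
  8 to go: {0,2,4,5,6,7,8,9} 70  {1,3,4,5,6,7,8,9} 28  {2,3,4,5,6,7,8,9} 56
  if 0:c drops first: 84 orders
  if 1:z drops first: 126 orders
heap linearizations: 210

210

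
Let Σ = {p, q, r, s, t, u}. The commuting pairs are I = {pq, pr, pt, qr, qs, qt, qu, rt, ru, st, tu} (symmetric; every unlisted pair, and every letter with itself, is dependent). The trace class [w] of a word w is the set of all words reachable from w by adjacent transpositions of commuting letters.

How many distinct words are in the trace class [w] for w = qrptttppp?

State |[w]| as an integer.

0(q) covers ∅
1(r) covers ∅
2(p) covers ∅
3(t) covers ∅
4(t) covers 3:t
5(t) covers 4:t
6(p) covers 2:p
7(p) covers 6:p
8(p) covers 7:p
floor of heap: 0:q, 1:r, 2:p, 3:t
completions by unplaced set U, small U first (add the entries for U minus each lowest piece of U):
  |U|=1: {0}:1  {1}:1  {5}:1  {8}:1
  |U|=2: {0,1}:2  {0,5}:2  {0,8}:2  {1,5}:2  {1,8}:2  {4,5}:1  {5,8}:2  {7,8}:1
  |U|=3: {0,1,5}:6  {0,1,8}:6  {0,4,5}:3  {0,5,8}:6  {0,7,8}:3  {1,4,5}:3  {1,5,8}:6  {1,7,8}:3  {3,4,5}:1  {4,5,8}:3  {5,7,8}:3  {6,7,8}:1
  |U|=4: {0,1,4,5}:12  {0,1,5,8}:24  {0,1,7,8}:12  {0,3,4,5}:4  {0,4,5,8}:12  {0,5,7,8}:12  {0,6,7,8}:4  {1,3,4,5}:4  {1,4,5,8}:12  {1,5,7,8}:12  {1,6,7,8}:4  {2,6,7,8}:1  {3,4,5,8}:4  {4,5,7,8}:6  {5,6,7,8}:4
  |U|=5: {0,1,3,4,5}:20  {0,1,4,5,8}:60  {0,1,5,7,8}:60  {0,1,6,7,8}:20  {0,2,6,7,8}:5  {0,3,4,5,8}:20  {0,4,5,7,8}:30  {0,5,6,7,8}:20  {1,2,6,7,8}:5  {1,3,4,5,8}:20  {1,4,5,7,8}:30  {1,5,6,7,8}:20  {2,5,6,7,8}:5  {3,4,5,7,8}:10  {4,5,6,7,8}:10
  |U|=6: {0,1,2,6,7,8}:30  {0,1,3,4,5,8}:120  {0,1,4,5,7,8}:180  {0,1,5,6,7,8}:120  {0,2,5,6,7,8}:30  {0,3,4,5,7,8}:60  {0,4,5,6,7,8}:60  {1,2,5,6,7,8}:30  {1,3,4,5,7,8}:60  {1,4,5,6,7,8}:60  {2,4,5,6,7,8}:15  {3,4,5,6,7,8}:20
  |U|=7: {0,1,2,5,6,7,8}:210  {0,1,3,4,5,7,8}:420  {0,1,4,5,6,7,8}:420  {0,2,4,5,6,7,8}:105  {0,3,4,5,6,7,8}:140  {1,2,4,5,6,7,8}:105  {1,3,4,5,6,7,8}:140  {2,3,4,5,6,7,8}:35
  start at 0(q): 280
  start at 1(r): 280
  start at 2(p): 1120
  start at 3(t): 840
sum over floor = 2520

2520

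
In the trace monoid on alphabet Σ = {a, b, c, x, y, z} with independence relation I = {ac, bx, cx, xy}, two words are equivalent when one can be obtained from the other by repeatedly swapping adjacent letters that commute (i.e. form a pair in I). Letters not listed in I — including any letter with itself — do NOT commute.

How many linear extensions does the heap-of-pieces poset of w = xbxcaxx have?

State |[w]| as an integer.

15

0(x) covers ∅
1(b) covers ∅
2(x) covers 0:x
3(c) covers 1:b
4(a) covers 1:b, 2:x
5(x) covers 4:a
6(x) covers 5:x
floor of heap: 0:x, 1:b
completions by unplaced set U, small U first (add the entries for U minus each lowest piece of U):
  |U|=1: {3}:1  {6}:1
  |U|=2: {3,6}:2  {5,6}:1
  |U|=3: {3,5,6}:3  {4,5,6}:1
  |U|=4: {2,4,5,6}:1  {3,4,5,6}:4
  |U|=5: {0,2,4,5,6}:1  {1,3,4,5,6}:4  {2,3,4,5,6}:5
  start at 0(x): 9
  start at 1(b): 6
sum over floor = 15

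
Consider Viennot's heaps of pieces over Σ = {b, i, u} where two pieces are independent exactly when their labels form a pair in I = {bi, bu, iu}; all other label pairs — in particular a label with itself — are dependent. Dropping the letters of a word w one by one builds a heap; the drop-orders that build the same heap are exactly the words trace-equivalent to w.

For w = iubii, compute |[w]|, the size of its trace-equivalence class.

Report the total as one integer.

#0=i has no predecessor
#1=u has no predecessor
#2=b has no predecessor
#3=i depends on [0:i]
#4=i depends on [3:i]
sources: [0:i, 1:u, 2:b]
N(rest) = Σ N(rest − s) over sources s of rest; N(one piece) = 1:
  size 1 → [1]=1  [2]=1  [4]=1
  size 2 → [1,2]=2  [1,4]=2  [2,4]=2  [3,4]=1
  size 3 → [0,3,4]=1  [1,2,4]=6  [1,3,4]=3  [2,3,4]=3
  first=0(i) contributes 12
  first=1(u) contributes 4
  first=2(b) contributes 4
|[w]| = 20

20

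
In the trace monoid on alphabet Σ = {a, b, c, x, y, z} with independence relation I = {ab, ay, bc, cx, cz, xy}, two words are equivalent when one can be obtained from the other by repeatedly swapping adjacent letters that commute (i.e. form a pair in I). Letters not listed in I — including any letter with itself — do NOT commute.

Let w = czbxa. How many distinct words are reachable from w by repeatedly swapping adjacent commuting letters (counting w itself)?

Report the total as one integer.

drop 0:c onto floor
drop 1:z onto floor
drop 2:b onto {1:z}
drop 3:x onto {2:b}
drop 4:a onto {0:c, 3:x}
ground layer = {0:c, 1:z}
drop-orders for the pieces not yet dropped (sum over which currently-grounded one goes next):
  1 to go: {4} 1
  2 to go: {0,4} 1  {3,4} 1
  3 to go: {0,3,4} 2  {2,3,4} 1
  if 0:c drops first: 1 orders
  if 1:z drops first: 3 orders
heap linearizations: 4

4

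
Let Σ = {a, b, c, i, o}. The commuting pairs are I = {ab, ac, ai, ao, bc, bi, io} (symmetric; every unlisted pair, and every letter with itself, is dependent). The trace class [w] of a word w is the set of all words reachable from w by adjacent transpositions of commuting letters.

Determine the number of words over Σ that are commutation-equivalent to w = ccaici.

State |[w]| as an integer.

6

#0=c has no predecessor
#1=c depends on [0:c]
#2=a has no predecessor
#3=i depends on [1:c]
#4=c depends on [3:i]
#5=i depends on [4:c]
sources: [0:c, 2:a]
N(rest) = Σ N(rest − s) over sources s of rest; N(one piece) = 1:
  size 1 → [2]=1  [5]=1
  size 2 → [2,5]=2  [4,5]=1
  size 3 → [2,4,5]=3  [3,4,5]=1
  size 4 → [1,3,4,5]=1  [2,3,4,5]=4
  first=0(c) contributes 5
  first=2(a) contributes 1
|[w]| = 6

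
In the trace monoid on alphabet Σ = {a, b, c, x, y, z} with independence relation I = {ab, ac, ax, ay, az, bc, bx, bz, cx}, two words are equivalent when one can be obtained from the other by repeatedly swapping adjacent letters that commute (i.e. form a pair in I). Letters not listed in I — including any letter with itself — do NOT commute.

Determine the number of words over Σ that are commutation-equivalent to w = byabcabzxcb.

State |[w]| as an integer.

3850

0(b) covers ∅
1(y) covers 0:b
2(a) covers ∅
3(b) covers 1:y
4(c) covers 1:y
5(a) covers 2:a
6(b) covers 3:b
7(z) covers 4:c
8(x) covers 7:z
9(c) covers 7:z
10(b) covers 6:b
floor of heap: 0:b, 2:a
completions by unplaced set U, small U first (add the entries for U minus each lowest piece of U):
  |U|=1: {5}:1  {8}:1  {9}:1  {10}:1
  |U|=2: {2,5}:1  {5,8}:2  {5,9}:2  {5,10}:2  {6,10}:1  {8,9}:2  {8,10}:2  {9,10}:2
  |U|=3: {2,5,8}:3  {2,5,9}:3  {2,5,10}:3  {3,6,10}:1  {5,6,10}:3  {5,8,9}:6  {5,8,10}:6  {5,9,10}:6  {6,8,10}:3  {6,9,10}:3  {7,8,9}:2  {8,9,10}:6
  |U|=4: {2,5,6,10}:6  {2,5,8,9}:12  {2,5,8,10}:12  {2,5,9,10}:12  {3,5,6,10}:4  {3,6,8,10}:4  {3,6,9,10}:4  {4,7,8,9}:2  {5,6,8,10}:12  {5,6,9,10}:12  {5,7,8,9}:8  {5,8,9,10}:24  {6,8,9,10}:12  {7,8,9,10}:8
  |U|=5: {2,3,5,6,10}:10  {2,5,6,8,10}:30  {2,5,6,9,10}:30  {2,5,7,8,9}:20  {2,5,8,9,10}:60  {3,5,6,8,10}:20  {3,5,6,9,10}:20  {3,6,8,9,10}:20  {4,5,7,8,9}:10  {4,7,8,9,10}:10  {5,6,8,9,10}:60  {5,7,8,9,10}:40  {6,7,8,9,10}:20
  |U|=6: {2,3,5,6,8,10}:60  {2,3,5,6,9,10}:60  {2,4,5,7,8,9}:30  {2,5,6,8,9,10}:180  {2,5,7,8,9,10}:120  {3,5,6,8,9,10}:120  {3,6,7,8,9,10}:40  {4,5,7,8,9,10}:60  {4,6,7,8,9,10}:30  {5,6,7,8,9,10}:120
  |U|=7: {2,3,5,6,8,9,10}:420  {2,4,5,7,8,9,10}:210  {2,5,6,7,8,9,10}:420  {3,4,6,7,8,9,10}:70  {3,5,6,7,8,9,10}:280  {4,5,6,7,8,9,10}:210
  |U|=8: {1,3,4,6,7,8,9,10}:70  {2,3,5,6,7,8,9,10}:1120  {2,4,5,6,7,8,9,10}:840  {3,4,5,6,7,8,9,10}:560
  |U|=9: {0,1,3,4,6,7,8,9,10}:70  {1,3,4,5,6,7,8,9,10}:630  {2,3,4,5,6,7,8,9,10}:2520
  start at 0(b): 3150
  start at 2(a): 700
sum over floor = 3850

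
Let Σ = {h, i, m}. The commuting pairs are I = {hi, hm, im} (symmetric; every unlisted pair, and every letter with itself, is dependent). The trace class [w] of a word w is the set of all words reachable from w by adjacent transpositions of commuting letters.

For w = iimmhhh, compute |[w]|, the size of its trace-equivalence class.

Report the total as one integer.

piece 0:i — minimal
piece 1:i rests on {0:i}
piece 2:m — minimal
piece 3:m rests on {2:m}
piece 4:h — minimal
piece 5:h rests on {4:h}
piece 6:h rests on {5:h}
minimal pieces: {0:i, 2:m, 4:h}
ways to finish when only these pieces remain (= sum over removing one remaining piece with nothing left below it):
  1 left: {1}→1  {3}→1  {6}→1
  2 left: {0,1}→1  {1,3}→2  {1,6}→2  {2,3}→1  {3,6}→2  {5,6}→1
  3 left: {0,1,3}→3  {0,1,6}→3  {1,2,3}→3  {1,3,6}→6  {1,5,6}→3  {2,3,6}→3  {3,5,6}→3  {4,5,6}→1
  4 left: {0,1,2,3}→6  {0,1,3,6}→12  {0,1,5,6}→6  {1,2,3,6}→12  {1,3,5,6}→12  {1,4,5,6}→4  {2,3,5,6}→6  {3,4,5,6}→4
  5 left: {0,1,2,3,6}→30  {0,1,3,5,6}→30  {0,1,4,5,6}→10  {1,2,3,5,6}→30  {1,3,4,5,6}→20  {2,3,4,5,6}→10
  placing 0:i first → 60 extensions
  placing 2:m first → 60 extensions
  placing 4:h first → 90 extensions
total linear extensions = 210

210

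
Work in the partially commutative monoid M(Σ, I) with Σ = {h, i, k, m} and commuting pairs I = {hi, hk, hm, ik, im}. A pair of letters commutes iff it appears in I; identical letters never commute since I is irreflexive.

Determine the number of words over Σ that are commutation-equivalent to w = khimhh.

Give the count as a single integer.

60

#0=k has no predecessor
#1=h has no predecessor
#2=i has no predecessor
#3=m depends on [0:k]
#4=h depends on [1:h]
#5=h depends on [4:h]
sources: [0:k, 1:h, 2:i]
N(rest) = Σ N(rest − s) over sources s of rest; N(one piece) = 1:
  size 1 → [2]=1  [3]=1  [5]=1
  size 2 → [0,3]=1  [2,3]=2  [2,5]=2  [3,5]=2  [4,5]=1
  size 3 → [0,2,3]=3  [0,3,5]=3  [1,4,5]=1  [2,3,5]=6  [2,4,5]=3  [3,4,5]=3
  size 4 → [0,2,3,5]=12  [0,3,4,5]=6  [1,2,4,5]=4  [1,3,4,5]=4  [2,3,4,5]=12
  first=0(k) contributes 20
  first=1(h) contributes 30
  first=2(i) contributes 10
|[w]| = 60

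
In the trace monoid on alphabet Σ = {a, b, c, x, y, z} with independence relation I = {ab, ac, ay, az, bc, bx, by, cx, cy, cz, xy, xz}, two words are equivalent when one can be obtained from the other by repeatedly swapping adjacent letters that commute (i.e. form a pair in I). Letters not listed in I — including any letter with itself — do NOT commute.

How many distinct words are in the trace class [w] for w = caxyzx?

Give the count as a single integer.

60

piece 0:c — minimal
piece 1:a — minimal
piece 2:x rests on {1:a}
piece 3:y — minimal
piece 4:z rests on {3:y}
piece 5:x rests on {2:x}
minimal pieces: {0:c, 1:a, 3:y}
ways to finish when only these pieces remain (= sum over removing one remaining piece with nothing left below it):
  1 left: {0}→1  {4}→1  {5}→1
  2 left: {0,4}→2  {0,5}→2  {2,5}→1  {3,4}→1  {4,5}→2
  3 left: {0,2,5}→3  {0,3,4}→3  {0,4,5}→6  {1,2,5}→1  {2,4,5}→3  {3,4,5}→3
  4 left: {0,1,2,5}→4  {0,2,4,5}→12  {0,3,4,5}→12  {1,2,4,5}→4  {2,3,4,5}→6
  placing 0:c first → 10 extensions
  placing 1:a first → 30 extensions
  placing 3:y first → 20 extensions
total linear extensions = 60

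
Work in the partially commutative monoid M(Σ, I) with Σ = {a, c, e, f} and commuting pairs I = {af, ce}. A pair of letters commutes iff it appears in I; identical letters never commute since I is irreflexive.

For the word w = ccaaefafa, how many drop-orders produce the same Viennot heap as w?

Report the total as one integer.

6

piece 0:c — minimal
piece 1:c rests on {0:c}
piece 2:a rests on {1:c}
piece 3:a rests on {2:a}
piece 4:e rests on {3:a}
piece 5:f rests on {4:e}
piece 6:a rests on {4:e}
piece 7:f rests on {5:f}
piece 8:a rests on {6:a}
minimal pieces: {0:c}
ways to finish when only these pieces remain (= sum over removing one remaining piece with nothing left below it):
  1 left: {7}→1  {8}→1
  2 left: {5,7}→1  {6,8}→1  {7,8}→2
  3 left: {5,7,8}→3  {6,7,8}→3
  4 left: {5,6,7,8}→6
  5 left: {4,5,6,7,8}→6
  6 left: {3,4,5,6,7,8}→6
  7 left: {2,3,4,5,6,7,8}→6
  placing 0:c first → 6 extensions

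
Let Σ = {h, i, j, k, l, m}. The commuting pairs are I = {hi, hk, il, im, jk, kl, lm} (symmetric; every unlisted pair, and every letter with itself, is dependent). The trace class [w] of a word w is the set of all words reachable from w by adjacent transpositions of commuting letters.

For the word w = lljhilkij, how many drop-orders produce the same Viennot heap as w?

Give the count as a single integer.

0(l) covers ∅
1(l) covers 0:l
2(j) covers 1:l
3(h) covers 2:j
4(i) covers 2:j
5(l) covers 3:h
6(k) covers 4:i
7(i) covers 6:k
8(j) covers 5:l, 7:i
floor of heap: 0:l
completions by unplaced set U, small U first (add the entries for U minus each lowest piece of U):
  |U|=1: {8}:1
  |U|=2: {5,8}:1  {7,8}:1
  |U|=3: {3,5,8}:1  {5,7,8}:2  {6,7,8}:1
  |U|=4: {3,5,7,8}:3  {4,6,7,8}:1  {5,6,7,8}:3
  |U|=5: {3,5,6,7,8}:6  {4,5,6,7,8}:4
  |U|=6: {3,4,5,6,7,8}:10
  |U|=7: {2,3,4,5,6,7,8}:10
  start at 0(l): 10

10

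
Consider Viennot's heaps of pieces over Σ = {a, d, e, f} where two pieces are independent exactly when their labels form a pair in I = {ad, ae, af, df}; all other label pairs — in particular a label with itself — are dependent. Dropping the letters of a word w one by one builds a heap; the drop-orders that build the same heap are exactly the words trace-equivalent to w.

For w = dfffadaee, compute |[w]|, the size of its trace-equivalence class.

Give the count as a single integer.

#0=d has no predecessor
#1=f has no predecessor
#2=f depends on [1:f]
#3=f depends on [2:f]
#4=a has no predecessor
#5=d depends on [0:d]
#6=a depends on [4:a]
#7=e depends on [3:f, 5:d]
#8=e depends on [7:e]
sources: [0:d, 1:f, 4:a]
N(rest) = Σ N(rest − s) over sources s of rest; N(one piece) = 1:
  size 1 → [6]=1  [8]=1
  size 2 → [4,6]=1  [6,8]=2  [7,8]=1
  size 3 → [3,7,8]=1  [4,6,8]=3  [5,7,8]=1  [6,7,8]=3
  size 4 → [0,5,7,8]=1  [2,3,7,8]=1  [3,5,7,8]=2  [3,6,7,8]=4  [4,6,7,8]=6  [5,6,7,8]=4
  size 5 → [0,3,5,7,8]=3  [0,5,6,7,8]=5  [1,2,3,7,8]=1  [2,3,5,7,8]=3  [2,3,6,7,8]=5  [3,4,6,7,8]=10  [3,5,6,7,8]=10  [4,5,6,7,8]=10
  size 6 → [0,2,3,5,7,8]=6  [0,3,5,6,7,8]=18  [0,4,5,6,7,8]=15  [1,2,3,5,7,8]=4  [1,2,3,6,7,8]=6  [2,3,4,6,7,8]=15  [2,3,5,6,7,8]=18  [3,4,5,6,7,8]=30
  size 7 → [0,1,2,3,5,7,8]=10  [0,2,3,5,6,7,8]=42  [0,3,4,5,6,7,8]=63  [1,2,3,4,6,7,8]=21  [1,2,3,5,6,7,8]=28  [2,3,4,5,6,7,8]=63
  first=0(d) contributes 112
  first=1(f) contributes 168
  first=4(a) contributes 80
|[w]| = 360

360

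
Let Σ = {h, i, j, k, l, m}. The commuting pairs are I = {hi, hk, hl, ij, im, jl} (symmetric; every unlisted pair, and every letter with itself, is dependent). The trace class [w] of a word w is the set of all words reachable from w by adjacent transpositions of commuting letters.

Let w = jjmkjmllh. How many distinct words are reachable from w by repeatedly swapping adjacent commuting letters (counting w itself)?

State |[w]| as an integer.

3

#0=j has no predecessor
#1=j depends on [0:j]
#2=m depends on [1:j]
#3=k depends on [2:m]
#4=j depends on [3:k]
#5=m depends on [4:j]
#6=l depends on [5:m]
#7=l depends on [6:l]
#8=h depends on [5:m]
sources: [0:j]
N(rest) = Σ N(rest − s) over sources s of rest; N(one piece) = 1:
  size 1 → [7]=1  [8]=1
  size 2 → [6,7]=1  [7,8]=2
  size 3 → [6,7,8]=3
  size 4 → [5,6,7,8]=3
  size 5 → [4,5,6,7,8]=3
  size 6 → [3,4,5,6,7,8]=3
  size 7 → [2,3,4,5,6,7,8]=3
  first=0(j) contributes 3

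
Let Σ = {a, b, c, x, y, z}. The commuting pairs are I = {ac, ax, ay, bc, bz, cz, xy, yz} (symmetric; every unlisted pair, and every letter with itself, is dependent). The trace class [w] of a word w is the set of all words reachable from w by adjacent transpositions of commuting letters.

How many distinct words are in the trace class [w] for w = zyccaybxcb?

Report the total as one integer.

30

#0=z has no predecessor
#1=y has no predecessor
#2=c depends on [1:y]
#3=c depends on [2:c]
#4=a depends on [0:z]
#5=y depends on [3:c]
#6=b depends on [4:a, 5:y]
#7=x depends on [6:b]
#8=c depends on [7:x]
#9=b depends on [7:x]
sources: [0:z, 1:y]
N(rest) = Σ N(rest − s) over sources s of rest; N(one piece) = 1:
  size 1 → [8]=1  [9]=1
  size 2 → [8,9]=2
  size 3 → [7,8,9]=2
  size 4 → [6,7,8,9]=2
  size 5 → [4,6,7,8,9]=2  [5,6,7,8,9]=2
  size 6 → [0,4,6,7,8,9]=2  [3,5,6,7,8,9]=2  [4,5,6,7,8,9]=4
  size 7 → [0,4,5,6,7,8,9]=6  [2,3,5,6,7,8,9]=2  [3,4,5,6,7,8,9]=6
  size 8 → [0,3,4,5,6,7,8,9]=12  [1,2,3,5,6,7,8,9]=2  [2,3,4,5,6,7,8,9]=8
  first=0(z) contributes 10
  first=1(y) contributes 20
|[w]| = 30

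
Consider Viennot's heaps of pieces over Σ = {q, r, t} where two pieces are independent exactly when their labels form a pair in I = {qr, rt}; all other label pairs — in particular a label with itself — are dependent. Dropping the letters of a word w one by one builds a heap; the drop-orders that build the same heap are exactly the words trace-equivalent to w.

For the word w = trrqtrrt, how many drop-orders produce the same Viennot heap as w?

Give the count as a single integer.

70

#0=t has no predecessor
#1=r has no predecessor
#2=r depends on [1:r]
#3=q depends on [0:t]
#4=t depends on [3:q]
#5=r depends on [2:r]
#6=r depends on [5:r]
#7=t depends on [4:t]
sources: [0:t, 1:r]
N(rest) = Σ N(rest − s) over sources s of rest; N(one piece) = 1:
  size 1 → [6]=1  [7]=1
  size 2 → [4,7]=1  [5,6]=1  [6,7]=2
  size 3 → [2,5,6]=1  [3,4,7]=1  [4,6,7]=3  [5,6,7]=3
  size 4 → [0,3,4,7]=1  [1,2,5,6]=1  [2,5,6,7]=4  [3,4,6,7]=4  [4,5,6,7]=6
  size 5 → [0,3,4,6,7]=5  [1,2,5,6,7]=5  [2,4,5,6,7]=10  [3,4,5,6,7]=10
  size 6 → [0,3,4,5,6,7]=15  [1,2,4,5,6,7]=15  [2,3,4,5,6,7]=20
  first=0(t) contributes 35
  first=1(r) contributes 35
|[w]| = 70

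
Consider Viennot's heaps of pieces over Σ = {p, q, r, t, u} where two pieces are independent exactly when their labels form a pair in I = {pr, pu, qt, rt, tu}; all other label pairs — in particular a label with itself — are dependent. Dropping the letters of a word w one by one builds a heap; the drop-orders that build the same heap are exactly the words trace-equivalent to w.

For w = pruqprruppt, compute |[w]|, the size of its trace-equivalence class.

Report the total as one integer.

105

drop 0:p onto floor
drop 1:r onto floor
drop 2:u onto {1:r}
drop 3:q onto {0:p, 2:u}
drop 4:p onto {3:q}
drop 5:r onto {3:q}
drop 6:r onto {5:r}
drop 7:u onto {6:r}
drop 8:p onto {4:p}
drop 9:p onto {8:p}
drop 10:t onto {9:p}
ground layer = {0:p, 1:r}
drop-orders for the pieces not yet dropped (sum over which currently-grounded one goes next):
  1 to go: {7} 1  {10} 1
  2 to go: {6,7} 1  {7,10} 2  {9,10} 1
  3 to go: {5,6,7} 1  {6,7,10} 3  {7,9,10} 3  {8,9,10} 1
  4 to go: {4,8,9,10} 1  {5,6,7,10} 4  {6,7,9,10} 6  {7,8,9,10} 4
  5 to go: {4,7,8,9,10} 5  {5,6,7,9,10} 10  {6,7,8,9,10} 10
  6 to go: {4,6,7,8,9,10} 15  {5,6,7,8,9,10} 20
  7 to go: {4,5,6,7,8,9,10} 35
  8 to go: {3,4,5,6,7,8,9,10} 35
  9 to go: {0,3,4,5,6,7,8,9,10} 35  {2,3,4,5,6,7,8,9,10} 35
  if 0:p drops first: 35 orders
  if 1:r drops first: 70 orders
heap linearizations: 105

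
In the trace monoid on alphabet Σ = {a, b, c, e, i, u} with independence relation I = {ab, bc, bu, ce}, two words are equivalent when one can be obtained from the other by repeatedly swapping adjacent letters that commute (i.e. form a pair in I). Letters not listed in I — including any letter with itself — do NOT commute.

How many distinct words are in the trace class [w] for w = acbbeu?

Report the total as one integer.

piece 0:a — minimal
piece 1:c rests on {0:a}
piece 2:b — minimal
piece 3:b rests on {2:b}
piece 4:e rests on {0:a, 3:b}
piece 5:u rests on {1:c, 4:e}
minimal pieces: {0:a, 2:b}
ways to finish when only these pieces remain (= sum over removing one remaining piece with nothing left below it):
  1 left: {5}→1
  2 left: {1,5}→1  {4,5}→1
  3 left: {1,4,5}→2  {3,4,5}→1
  4 left: {0,1,4,5}→2  {1,3,4,5}→3  {2,3,4,5}→1
  placing 0:a first → 4 extensions
  placing 2:b first → 5 extensions
total linear extensions = 9

9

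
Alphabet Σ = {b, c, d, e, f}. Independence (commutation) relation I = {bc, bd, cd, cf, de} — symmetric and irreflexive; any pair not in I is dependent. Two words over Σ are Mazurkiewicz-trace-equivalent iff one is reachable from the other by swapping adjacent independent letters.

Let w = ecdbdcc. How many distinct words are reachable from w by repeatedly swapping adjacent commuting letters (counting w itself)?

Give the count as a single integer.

#0=e has no predecessor
#1=c depends on [0:e]
#2=d has no predecessor
#3=b depends on [0:e]
#4=d depends on [2:d]
#5=c depends on [1:c]
#6=c depends on [5:c]
sources: [0:e, 2:d]
N(rest) = Σ N(rest − s) over sources s of rest; N(one piece) = 1:
  size 1 → [3]=1  [4]=1  [6]=1
  size 2 → [2,4]=1  [3,4]=2  [3,6]=2  [4,6]=2  [5,6]=1
  size 3 → [1,5,6]=1  [2,3,4]=3  [2,4,6]=3  [3,4,6]=6  [3,5,6]=3  [4,5,6]=3
  size 4 → [1,3,5,6]=4  [1,4,5,6]=4  [2,3,4,6]=12  [2,4,5,6]=6  [3,4,5,6]=12
  size 5 → [0,1,3,5,6]=4  [1,2,4,5,6]=10  [1,3,4,5,6]=20  [2,3,4,5,6]=30
  first=0(e) contributes 60
  first=2(d) contributes 24
|[w]| = 84

84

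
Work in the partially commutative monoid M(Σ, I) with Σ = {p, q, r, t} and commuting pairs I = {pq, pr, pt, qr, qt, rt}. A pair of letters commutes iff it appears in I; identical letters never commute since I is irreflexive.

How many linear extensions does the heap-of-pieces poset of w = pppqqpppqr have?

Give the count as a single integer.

840

#0=p has no predecessor
#1=p depends on [0:p]
#2=p depends on [1:p]
#3=q has no predecessor
#4=q depends on [3:q]
#5=p depends on [2:p]
#6=p depends on [5:p]
#7=p depends on [6:p]
#8=q depends on [4:q]
#9=r has no predecessor
sources: [0:p, 3:q, 9:r]
N(rest) = Σ N(rest − s) over sources s of rest; N(one piece) = 1:
  size 1 → [7]=1  [8]=1  [9]=1
  size 2 → [4,8]=1  [6,7]=1  [7,8]=2  [7,9]=2  [8,9]=2
  size 3 → [3,4,8]=1  [4,7,8]=3  [4,8,9]=3  [5,6,7]=1  [6,7,8]=3  [6,7,9]=3  [7,8,9]=6
  size 4 → [2,5,6,7]=1  [3,4,7,8]=4  [3,4,8,9]=4  [4,6,7,8]=6  [4,7,8,9]=12  [5,6,7,8]=4  [5,6,7,9]=4  [6,7,8,9]=12
  size 5 → [1,2,5,6,7]=1  [2,5,6,7,8]=5  [2,5,6,7,9]=5  [3,4,6,7,8]=10  [3,4,7,8,9]=20  [4,5,6,7,8]=10  [4,6,7,8,9]=30  [5,6,7,8,9]=20
  size 6 → [0,1,2,5,6,7]=1  [1,2,5,6,7,8]=6  [1,2,5,6,7,9]=6  [2,4,5,6,7,8]=15  [2,5,6,7,8,9]=30  [3,4,5,6,7,8]=20  [3,4,6,7,8,9]=60  [4,5,6,7,8,9]=60
  size 7 → [0,1,2,5,6,7,8]=7  [0,1,2,5,6,7,9]=7  [1,2,4,5,6,7,8]=21  [1,2,5,6,7,8,9]=42  [2,3,4,5,6,7,8]=35  [2,4,5,6,7,8,9]=105  [3,4,5,6,7,8,9]=140
  size 8 → [0,1,2,4,5,6,7,8]=28  [0,1,2,5,6,7,8,9]=56  [1,2,3,4,5,6,7,8]=56  [1,2,4,5,6,7,8,9]=168  [2,3,4,5,6,7,8,9]=280
  first=0(p) contributes 504
  first=3(q) contributes 252
  first=9(r) contributes 84
|[w]| = 840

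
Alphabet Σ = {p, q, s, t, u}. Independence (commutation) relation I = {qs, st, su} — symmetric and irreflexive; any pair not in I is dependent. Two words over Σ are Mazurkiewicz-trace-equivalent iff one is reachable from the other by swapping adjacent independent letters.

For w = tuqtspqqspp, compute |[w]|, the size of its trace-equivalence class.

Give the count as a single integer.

15

0(t) covers ∅
1(u) covers 0:t
2(q) covers 1:u
3(t) covers 2:q
4(s) covers ∅
5(p) covers 3:t, 4:s
6(q) covers 5:p
7(q) covers 6:q
8(s) covers 5:p
9(p) covers 7:q, 8:s
10(p) covers 9:p
floor of heap: 0:t, 4:s
completions by unplaced set U, small U first (add the entries for U minus each lowest piece of U):
  |U|=1: {10}:1
  |U|=2: {9,10}:1
  |U|=3: {7,9,10}:1  {8,9,10}:1
  |U|=4: {6,7,9,10}:1  {7,8,9,10}:2
  |U|=5: {6,7,8,9,10}:3
  |U|=6: {5,6,7,8,9,10}:3
  |U|=7: {3,5,6,7,8,9,10}:3  {4,5,6,7,8,9,10}:3
  |U|=8: {2,3,5,6,7,8,9,10}:3  {3,4,5,6,7,8,9,10}:6
  |U|=9: {1,2,3,5,6,7,8,9,10}:3  {2,3,4,5,6,7,8,9,10}:9
  start at 0(t): 12
  start at 4(s): 3
sum over floor = 15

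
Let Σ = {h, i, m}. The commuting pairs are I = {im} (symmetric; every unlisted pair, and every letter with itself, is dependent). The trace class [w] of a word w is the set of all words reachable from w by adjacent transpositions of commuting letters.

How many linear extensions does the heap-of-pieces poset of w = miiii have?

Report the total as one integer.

0(m) covers ∅
1(i) covers ∅
2(i) covers 1:i
3(i) covers 2:i
4(i) covers 3:i
floor of heap: 0:m, 1:i
completions by unplaced set U, small U first (add the entries for U minus each lowest piece of U):
  |U|=1: {0}:1  {4}:1
  |U|=2: {0,4}:2  {3,4}:1
  |U|=3: {0,3,4}:3  {2,3,4}:1
  start at 0(m): 1
  start at 1(i): 4
sum over floor = 5

5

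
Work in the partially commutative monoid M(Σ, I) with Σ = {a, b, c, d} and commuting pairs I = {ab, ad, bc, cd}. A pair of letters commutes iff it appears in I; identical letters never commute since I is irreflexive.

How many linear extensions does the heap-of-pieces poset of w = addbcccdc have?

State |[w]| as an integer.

126

drop 0:a onto floor
drop 1:d onto floor
drop 2:d onto {1:d}
drop 3:b onto {2:d}
drop 4:c onto {0:a}
drop 5:c onto {4:c}
drop 6:c onto {5:c}
drop 7:d onto {3:b}
drop 8:c onto {6:c}
ground layer = {0:a, 1:d}
drop-orders for the pieces not yet dropped (sum over which currently-grounded one goes next):
  1 to go: {7} 1  {8} 1
  2 to go: {3,7} 1  {6,8} 1  {7,8} 2
  3 to go: {2,3,7} 1  {3,7,8} 3  {5,6,8} 1  {6,7,8} 3
  4 to go: {1,2,3,7} 1  {2,3,7,8} 4  {3,6,7,8} 6  {4,5,6,8} 1  {5,6,7,8} 4
  5 to go: {0,4,5,6,8} 1  {1,2,3,7,8} 5  {2,3,6,7,8} 10  {3,5,6,7,8} 10  {4,5,6,7,8} 5
  6 to go: {0,4,5,6,7,8} 6  {1,2,3,6,7,8} 15  {2,3,5,6,7,8} 20  {3,4,5,6,7,8} 15
  7 to go: {0,3,4,5,6,7,8} 21  {1,2,3,5,6,7,8} 35  {2,3,4,5,6,7,8} 35
  if 0:a drops first: 70 orders
  if 1:d drops first: 56 orders
heap linearizations: 126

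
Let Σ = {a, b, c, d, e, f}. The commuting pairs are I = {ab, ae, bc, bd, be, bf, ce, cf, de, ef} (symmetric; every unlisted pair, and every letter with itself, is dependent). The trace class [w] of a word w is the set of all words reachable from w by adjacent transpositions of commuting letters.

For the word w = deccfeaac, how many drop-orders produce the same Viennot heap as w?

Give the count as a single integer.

0(d) covers ∅
1(e) covers ∅
2(c) covers 0:d
3(c) covers 2:c
4(f) covers 0:d
5(e) covers 1:e
6(a) covers 3:c, 4:f
7(a) covers 6:a
8(c) covers 7:a
floor of heap: 0:d, 1:e
completions by unplaced set U, small U first (add the entries for U minus each lowest piece of U):
  |U|=1: {5}:1  {8}:1
  |U|=2: {1,5}:1  {5,8}:2  {7,8}:1
  |U|=3: {1,5,8}:3  {5,7,8}:3  {6,7,8}:1
  |U|=4: {1,5,7,8}:6  {3,6,7,8}:1  {4,6,7,8}:1  {5,6,7,8}:4
  |U|=5: {1,5,6,7,8}:10  {2,3,6,7,8}:1  {3,4,6,7,8}:2  {3,5,6,7,8}:5  {4,5,6,7,8}:5
  |U|=6: {1,3,5,6,7,8}:15  {1,4,5,6,7,8}:15  {2,3,4,6,7,8}:3  {2,3,5,6,7,8}:6  {3,4,5,6,7,8}:12
  |U|=7: {0,2,3,4,6,7,8}:3  {1,2,3,5,6,7,8}:21  {1,3,4,5,6,7,8}:42  {2,3,4,5,6,7,8}:21
  start at 0(d): 84
  start at 1(e): 24
sum over floor = 108

108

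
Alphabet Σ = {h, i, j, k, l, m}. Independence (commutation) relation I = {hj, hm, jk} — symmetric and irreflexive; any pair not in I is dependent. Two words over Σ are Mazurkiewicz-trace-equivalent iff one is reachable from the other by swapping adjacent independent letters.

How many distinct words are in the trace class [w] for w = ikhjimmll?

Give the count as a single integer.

#0=i has no predecessor
#1=k depends on [0:i]
#2=h depends on [1:k]
#3=j depends on [0:i]
#4=i depends on [2:h, 3:j]
#5=m depends on [4:i]
#6=m depends on [5:m]
#7=l depends on [6:m]
#8=l depends on [7:l]
sources: [0:i]
N(rest) = Σ N(rest − s) over sources s of rest; N(one piece) = 1:
  size 1 → [8]=1
  size 2 → [7,8]=1
  size 3 → [6,7,8]=1
  size 4 → [5,6,7,8]=1
  size 5 → [4,5,6,7,8]=1
  size 6 → [2,4,5,6,7,8]=1  [3,4,5,6,7,8]=1
  size 7 → [1,2,4,5,6,7,8]=1  [2,3,4,5,6,7,8]=2
  first=0(i) contributes 3

3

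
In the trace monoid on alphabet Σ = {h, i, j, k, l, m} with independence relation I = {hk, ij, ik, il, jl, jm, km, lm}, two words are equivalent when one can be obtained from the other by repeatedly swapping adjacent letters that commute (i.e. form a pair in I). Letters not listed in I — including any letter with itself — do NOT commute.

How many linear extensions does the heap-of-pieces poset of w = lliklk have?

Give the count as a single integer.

6

piece 0:l — minimal
piece 1:l rests on {0:l}
piece 2:i — minimal
piece 3:k rests on {1:l}
piece 4:l rests on {3:k}
piece 5:k rests on {4:l}
minimal pieces: {0:l, 2:i}
ways to finish when only these pieces remain (= sum over removing one remaining piece with nothing left below it):
  1 left: {2}→1  {5}→1
  2 left: {2,5}→2  {4,5}→1
  3 left: {2,4,5}→3  {3,4,5}→1
  4 left: {1,3,4,5}→1  {2,3,4,5}→4
  placing 0:l first → 5 extensions
  placing 2:i first → 1 extensions
total linear extensions = 6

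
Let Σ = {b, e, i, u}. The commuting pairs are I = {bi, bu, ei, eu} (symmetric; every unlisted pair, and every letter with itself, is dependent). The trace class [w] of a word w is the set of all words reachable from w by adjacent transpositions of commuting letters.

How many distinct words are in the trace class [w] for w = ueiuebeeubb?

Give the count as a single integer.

0(u) covers ∅
1(e) covers ∅
2(i) covers 0:u
3(u) covers 2:i
4(e) covers 1:e
5(b) covers 4:e
6(e) covers 5:b
7(e) covers 6:e
8(u) covers 3:u
9(b) covers 7:e
10(b) covers 9:b
floor of heap: 0:u, 1:e
completions by unplaced set U, small U first (add the entries for U minus each lowest piece of U):
  |U|=1: {8}:1  {10}:1
  |U|=2: {3,8}:1  {8,10}:2  {9,10}:1
  |U|=3: {2,3,8}:1  {3,8,10}:3  {7,9,10}:1  {8,9,10}:3
  |U|=4: {0,2,3,8}:1  {2,3,8,10}:4  {3,8,9,10}:6  {6,7,9,10}:1  {7,8,9,10}:4
  |U|=5: {0,2,3,8,10}:5  {2,3,8,9,10}:10  {3,7,8,9,10}:10  {5,6,7,9,10}:1  {6,7,8,9,10}:5
  |U|=6: {0,2,3,8,9,10}:15  {2,3,7,8,9,10}:20  {3,6,7,8,9,10}:15  {4,5,6,7,9,10}:1  {5,6,7,8,9,10}:6
  |U|=7: {0,2,3,7,8,9,10}:35  {1,4,5,6,7,9,10}:1  {2,3,6,7,8,9,10}:35  {3,5,6,7,8,9,10}:21  {4,5,6,7,8,9,10}:7
  |U|=8: {0,2,3,6,7,8,9,10}:70  {1,4,5,6,7,8,9,10}:8  {2,3,5,6,7,8,9,10}:56  {3,4,5,6,7,8,9,10}:28
  |U|=9: {0,2,3,5,6,7,8,9,10}:126  {1,3,4,5,6,7,8,9,10}:36  {2,3,4,5,6,7,8,9,10}:84
  start at 0(u): 120
  start at 1(e): 210
sum over floor = 330

330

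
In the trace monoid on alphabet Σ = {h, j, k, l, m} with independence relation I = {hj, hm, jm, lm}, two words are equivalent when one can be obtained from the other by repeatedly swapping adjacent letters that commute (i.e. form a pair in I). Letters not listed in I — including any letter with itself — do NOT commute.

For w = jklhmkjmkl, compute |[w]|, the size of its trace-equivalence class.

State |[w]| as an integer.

piece 0:j — minimal
piece 1:k rests on {0:j}
piece 2:l rests on {1:k}
piece 3:h rests on {2:l}
piece 4:m rests on {1:k}
piece 5:k rests on {3:h, 4:m}
piece 6:j rests on {5:k}
piece 7:m rests on {5:k}
piece 8:k rests on {6:j, 7:m}
piece 9:l rests on {8:k}
minimal pieces: {0:j}
ways to finish when only these pieces remain (= sum over removing one remaining piece with nothing left below it):
  1 left: {9}→1
  2 left: {8,9}→1
  3 left: {6,8,9}→1  {7,8,9}→1
  4 left: {6,7,8,9}→2
  5 left: {5,6,7,8,9}→2
  6 left: {3,5,6,7,8,9}→2  {4,5,6,7,8,9}→2
  7 left: {2,3,5,6,7,8,9}→2  {3,4,5,6,7,8,9}→4
  8 left: {2,3,4,5,6,7,8,9}→6
  placing 0:j first → 6 extensions

6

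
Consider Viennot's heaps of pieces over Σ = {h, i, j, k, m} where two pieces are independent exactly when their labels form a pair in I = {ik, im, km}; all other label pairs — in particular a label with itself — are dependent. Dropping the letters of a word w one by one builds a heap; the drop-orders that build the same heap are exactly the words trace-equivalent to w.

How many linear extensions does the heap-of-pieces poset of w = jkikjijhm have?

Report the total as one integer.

3

piece 0:j — minimal
piece 1:k rests on {0:j}
piece 2:i rests on {0:j}
piece 3:k rests on {1:k}
piece 4:j rests on {2:i, 3:k}
piece 5:i rests on {4:j}
piece 6:j rests on {5:i}
piece 7:h rests on {6:j}
piece 8:m rests on {7:h}
minimal pieces: {0:j}
ways to finish when only these pieces remain (= sum over removing one remaining piece with nothing left below it):
  1 left: {8}→1
  2 left: {7,8}→1
  3 left: {6,7,8}→1
  4 left: {5,6,7,8}→1
  5 left: {4,5,6,7,8}→1
  6 left: {2,4,5,6,7,8}→1  {3,4,5,6,7,8}→1
  7 left: {1,3,4,5,6,7,8}→1  {2,3,4,5,6,7,8}→2
  placing 0:j first → 3 extensions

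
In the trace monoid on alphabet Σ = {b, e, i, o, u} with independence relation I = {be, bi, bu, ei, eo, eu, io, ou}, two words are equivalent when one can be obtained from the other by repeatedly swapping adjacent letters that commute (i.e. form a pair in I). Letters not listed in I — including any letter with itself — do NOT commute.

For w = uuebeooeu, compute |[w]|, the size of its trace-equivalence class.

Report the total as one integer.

drop 0:u onto floor
drop 1:u onto {0:u}
drop 2:e onto floor
drop 3:b onto floor
drop 4:e onto {2:e}
drop 5:o onto {3:b}
drop 6:o onto {5:o}
drop 7:e onto {4:e}
drop 8:u onto {1:u}
ground layer = {0:u, 2:e, 3:b}
drop-orders for the pieces not yet dropped (sum over which currently-grounded one goes next):
  1 to go: {6} 1  {7} 1  {8} 1
  2 to go: {1,8} 1  {4,7} 1  {5,6} 1  {6,7} 2  {6,8} 2  {7,8} 2
  3 to go: {0,1,8} 1  {1,6,8} 3  {1,7,8} 3  {2,4,7} 1  {3,5,6} 1  {4,6,7} 3  {4,7,8} 3  {5,6,7} 3  {5,6,8} 3  {6,7,8} 6
  4 to go: {0,1,6,8} 4  {0,1,7,8} 4  {1,4,7,8} 6  {1,5,6,8} 6  {1,6,7,8} 12  {2,4,6,7} 4  {2,4,7,8} 4  {3,5,6,7} 4  {3,5,6,8} 4  {4,5,6,7} 6  {4,6,7,8} 12  {5,6,7,8} 12
  5 to go: {0,1,4,7,8} 10  {0,1,5,6,8} 10  {0,1,6,7,8} 20  {1,2,4,7,8} 10  {1,3,5,6,8} 10  {1,4,6,7,8} 30  {1,5,6,7,8} 30  {2,4,5,6,7} 10  {2,4,6,7,8} 20  {3,4,5,6,7} 10  {3,5,6,7,8} 20  {4,5,6,7,8} 30
  6 to go: {0,1,2,4,7,8} 20  {0,1,3,5,6,8} 20  {0,1,4,6,7,8} 60  {0,1,5,6,7,8} 60  {1,2,4,6,7,8} 60  {1,3,5,6,7,8} 60  {1,4,5,6,7,8} 90  {2,3,4,5,6,7} 20  {2,4,5,6,7,8} 60  {3,4,5,6,7,8} 60
  7 to go: {0,1,2,4,6,7,8} 140  {0,1,3,5,6,7,8} 140  {0,1,4,5,6,7,8} 210  {1,2,4,5,6,7,8} 210  {1,3,4,5,6,7,8} 210  {2,3,4,5,6,7,8} 140
  if 0:u drops first: 560 orders
  if 2:e drops first: 560 orders
  if 3:b drops first: 560 orders
heap linearizations: 1680

1680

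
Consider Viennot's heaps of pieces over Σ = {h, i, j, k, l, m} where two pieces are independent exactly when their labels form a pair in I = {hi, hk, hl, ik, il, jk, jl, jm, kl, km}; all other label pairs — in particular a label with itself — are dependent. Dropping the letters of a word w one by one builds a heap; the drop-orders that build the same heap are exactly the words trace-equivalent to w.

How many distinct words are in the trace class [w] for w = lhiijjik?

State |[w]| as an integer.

drop 0:l onto floor
drop 1:h onto floor
drop 2:i onto floor
drop 3:i onto {2:i}
drop 4:j onto {1:h, 3:i}
drop 5:j onto {4:j}
drop 6:i onto {5:j}
drop 7:k onto floor
ground layer = {0:l, 1:h, 2:i, 7:k}
drop-orders for the pieces not yet dropped (sum over which currently-grounded one goes next):
  1 to go: {0} 1  {6} 1  {7} 1
  2 to go: {0,6} 2  {0,7} 2  {5,6} 1  {6,7} 2
  3 to go: {0,5,6} 3  {0,6,7} 6  {4,5,6} 1  {5,6,7} 3
  4 to go: {0,4,5,6} 4  {0,5,6,7} 12  {1,4,5,6} 1  {3,4,5,6} 1  {4,5,6,7} 4
  5 to go: {0,1,4,5,6} 5  {0,3,4,5,6} 5  {0,4,5,6,7} 20  {1,3,4,5,6} 2  {1,4,5,6,7} 5  {2,3,4,5,6} 1  {3,4,5,6,7} 5
  6 to go: {0,1,3,4,5,6} 12  {0,1,4,5,6,7} 30  {0,2,3,4,5,6} 6  {0,3,4,5,6,7} 30  {1,2,3,4,5,6} 3  {1,3,4,5,6,7} 12  {2,3,4,5,6,7} 6
  if 0:l drops first: 21 orders
  if 1:h drops first: 42 orders
  if 2:i drops first: 84 orders
  if 7:k drops first: 21 orders
heap linearizations: 168

168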